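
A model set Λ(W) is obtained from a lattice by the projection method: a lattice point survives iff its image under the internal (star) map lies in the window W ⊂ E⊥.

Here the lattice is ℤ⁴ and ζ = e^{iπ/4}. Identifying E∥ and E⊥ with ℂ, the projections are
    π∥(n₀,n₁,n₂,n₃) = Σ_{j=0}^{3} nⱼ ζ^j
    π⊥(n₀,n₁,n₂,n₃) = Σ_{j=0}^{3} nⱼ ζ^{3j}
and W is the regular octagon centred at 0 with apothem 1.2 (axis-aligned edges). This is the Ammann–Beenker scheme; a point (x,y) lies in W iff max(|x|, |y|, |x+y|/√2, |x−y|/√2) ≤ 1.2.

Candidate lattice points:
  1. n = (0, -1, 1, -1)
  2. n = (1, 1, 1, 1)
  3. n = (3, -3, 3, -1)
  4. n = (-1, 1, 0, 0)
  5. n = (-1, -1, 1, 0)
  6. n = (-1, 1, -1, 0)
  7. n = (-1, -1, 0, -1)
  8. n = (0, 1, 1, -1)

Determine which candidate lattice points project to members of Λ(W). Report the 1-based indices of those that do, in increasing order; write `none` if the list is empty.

2

With ζ = e^{iπ/4} the internal vectors are ζ^0,ζ^3,ζ^6,ζ^9.
#1 (0, -1, 1, -1): internal (0.000000, -2.414214); octagon support 2.414214 vs apothem 1.2 → ∉ W
#2 (1, 1, 1, 1): internal (1.000000, 0.414214); octagon support 1.000000 vs apothem 1.2 → ∈ W
#3 (3, -3, 3, -1): internal (4.414214, -5.828427); octagon support 7.242641 vs apothem 1.2 → ∉ W
#4 (-1, 1, 0, 0): internal (-1.707107, 0.707107); octagon support 1.707107 vs apothem 1.2 → ∉ W
#5 (-1, -1, 1, 0): internal (-0.292893, -1.707107); octagon support 1.707107 vs apothem 1.2 → ∉ W
#6 (-1, 1, -1, 0): internal (-1.707107, 1.707107); octagon support 2.414214 vs apothem 1.2 → ∉ W
#7 (-1, -1, 0, -1): internal (-1.000000, -1.414214); octagon support 1.707107 vs apothem 1.2 → ∉ W
#8 (0, 1, 1, -1): internal (-1.414214, -1.000000); octagon support 1.707107 vs apothem 1.2 → ∉ W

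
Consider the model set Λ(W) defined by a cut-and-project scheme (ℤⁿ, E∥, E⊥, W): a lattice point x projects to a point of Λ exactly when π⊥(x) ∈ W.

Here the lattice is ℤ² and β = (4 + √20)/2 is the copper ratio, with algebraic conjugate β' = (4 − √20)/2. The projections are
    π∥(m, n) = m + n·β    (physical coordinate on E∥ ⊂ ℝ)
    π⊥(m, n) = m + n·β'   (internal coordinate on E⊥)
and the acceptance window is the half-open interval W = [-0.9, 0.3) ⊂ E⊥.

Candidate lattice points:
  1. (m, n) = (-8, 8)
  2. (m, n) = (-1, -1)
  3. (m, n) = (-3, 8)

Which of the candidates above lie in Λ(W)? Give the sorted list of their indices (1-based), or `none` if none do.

2

Numerically β ≈ 4.2361 and β' = −1/β ≈ -0.2361.
[1] lift (-8,8): star map gives -9.8885; window check -0.9 ≤ -9.8885 < 0.3 is false → out
[2] lift (-1,-1): star map gives -0.7639; window check -0.9 ≤ -0.7639 < 0.3 is true → IN Λ
[3] lift (-3,8): star map gives -4.8885; window check -0.9 ≤ -4.8885 < 0.3 is false → out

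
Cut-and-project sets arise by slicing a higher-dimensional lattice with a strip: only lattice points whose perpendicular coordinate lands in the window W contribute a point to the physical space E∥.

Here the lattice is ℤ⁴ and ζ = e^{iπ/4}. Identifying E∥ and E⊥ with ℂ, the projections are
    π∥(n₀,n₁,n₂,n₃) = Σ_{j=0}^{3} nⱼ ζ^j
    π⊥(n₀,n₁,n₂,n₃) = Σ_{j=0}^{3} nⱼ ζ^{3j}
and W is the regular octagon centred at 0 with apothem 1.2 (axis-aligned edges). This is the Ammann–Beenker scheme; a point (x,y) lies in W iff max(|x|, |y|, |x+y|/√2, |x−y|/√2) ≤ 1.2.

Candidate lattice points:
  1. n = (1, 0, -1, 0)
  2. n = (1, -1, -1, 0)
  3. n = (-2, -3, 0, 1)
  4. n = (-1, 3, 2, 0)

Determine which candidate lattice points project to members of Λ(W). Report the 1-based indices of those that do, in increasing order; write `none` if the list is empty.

none

With ζ = e^{iπ/4} the internal vectors are ζ^0,ζ^3,ζ^6,ζ^9.
#1 (1, 0, -1, 0): internal (1.00000, 1.00000); octagon support 1.41421 vs apothem 1.2 → ∉ W
#2 (1, -1, -1, 0): internal (1.70711, 0.29289); octagon support 1.70711 vs apothem 1.2 → ∉ W
#3 (-2, -3, 0, 1): internal (0.82843, -1.41421); octagon support 1.58579 vs apothem 1.2 → ∉ W
#4 (-1, 3, 2, 0): internal (-3.12132, 0.12132); octagon support 3.12132 vs apothem 1.2 → ∉ W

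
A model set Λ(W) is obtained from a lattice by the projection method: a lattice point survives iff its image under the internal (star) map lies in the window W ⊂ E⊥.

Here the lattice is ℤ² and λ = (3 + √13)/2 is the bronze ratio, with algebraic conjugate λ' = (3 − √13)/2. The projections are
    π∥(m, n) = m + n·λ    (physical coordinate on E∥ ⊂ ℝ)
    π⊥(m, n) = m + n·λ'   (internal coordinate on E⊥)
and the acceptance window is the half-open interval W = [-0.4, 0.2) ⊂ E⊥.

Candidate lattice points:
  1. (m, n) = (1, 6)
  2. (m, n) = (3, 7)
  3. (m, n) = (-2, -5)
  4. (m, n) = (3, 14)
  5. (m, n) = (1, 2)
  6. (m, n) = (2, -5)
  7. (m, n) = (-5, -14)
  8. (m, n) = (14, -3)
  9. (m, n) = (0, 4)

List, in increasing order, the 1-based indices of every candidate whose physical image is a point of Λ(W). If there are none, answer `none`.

none

Numerically λ ≈ 3.3028 and λ' = −1/λ ≈ -0.3028.
#1 (1,6): internal coord 1 + (6)·λ' = -0.8167; -0.8167 ∉ [-0.4, 0.2) → out
#2 (3,7): internal coord 3 + (7)·λ' = +0.8806; +0.8806 ∉ [-0.4, 0.2) → out
#3 (-2,-5): internal coord -2 + (-5)·λ' = -0.4861; -0.4861 ∉ [-0.4, 0.2) → out
#4 (3,14): internal coord 3 + (14)·λ' = -1.2389; -1.2389 ∉ [-0.4, 0.2) → out
#5 (1,2): internal coord 1 + (2)·λ' = +0.3944; +0.3944 ∉ [-0.4, 0.2) → out
#6 (2,-5): internal coord 2 + (-5)·λ' = +3.5139; +3.5139 ∉ [-0.4, 0.2) → out
#7 (-5,-14): internal coord -5 + (-14)·λ' = -0.7611; -0.7611 ∉ [-0.4, 0.2) → out
#8 (14,-3): internal coord 14 + (-3)·λ' = +14.9083; +14.9083 ∉ [-0.4, 0.2) → out
#9 (0,4): internal coord 0 + (4)·λ' = -1.2111; -1.2111 ∉ [-0.4, 0.2) → out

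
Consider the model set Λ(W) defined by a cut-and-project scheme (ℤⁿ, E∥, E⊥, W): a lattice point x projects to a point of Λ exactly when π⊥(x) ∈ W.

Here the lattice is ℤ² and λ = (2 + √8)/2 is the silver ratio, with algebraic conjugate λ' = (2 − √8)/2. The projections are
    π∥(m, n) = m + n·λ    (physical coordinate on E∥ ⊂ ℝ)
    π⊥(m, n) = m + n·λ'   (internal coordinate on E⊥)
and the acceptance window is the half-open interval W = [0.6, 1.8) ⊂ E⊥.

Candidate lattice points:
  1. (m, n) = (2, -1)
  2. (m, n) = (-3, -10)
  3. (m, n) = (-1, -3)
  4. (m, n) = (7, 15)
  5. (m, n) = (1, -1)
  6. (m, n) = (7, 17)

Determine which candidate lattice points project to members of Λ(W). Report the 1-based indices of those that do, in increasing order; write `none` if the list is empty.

Numerically λ ≈ 2.4142 and λ' = −1/λ ≈ -0.4142.
#1 (2,-1): internal coord 2 + (-1)·λ' = +2.4142; +2.4142 ∉ [0.6, 1.8) → out
#2 (-3,-10): internal coord -3 + (-10)·λ' = +1.1421; +1.1421 ∈ [0.6, 1.8) → IN Λ
#3 (-1,-3): internal coord -1 + (-3)·λ' = +0.2426; +0.2426 ∉ [0.6, 1.8) → out
#4 (7,15): internal coord 7 + (15)·λ' = +0.7868; +0.7868 ∈ [0.6, 1.8) → IN Λ
#5 (1,-1): internal coord 1 + (-1)·λ' = +1.4142; +1.4142 ∈ [0.6, 1.8) → IN Λ
#6 (7,17): internal coord 7 + (17)·λ' = -0.0416; -0.0416 ∉ [0.6, 1.8) → out

2, 4, 5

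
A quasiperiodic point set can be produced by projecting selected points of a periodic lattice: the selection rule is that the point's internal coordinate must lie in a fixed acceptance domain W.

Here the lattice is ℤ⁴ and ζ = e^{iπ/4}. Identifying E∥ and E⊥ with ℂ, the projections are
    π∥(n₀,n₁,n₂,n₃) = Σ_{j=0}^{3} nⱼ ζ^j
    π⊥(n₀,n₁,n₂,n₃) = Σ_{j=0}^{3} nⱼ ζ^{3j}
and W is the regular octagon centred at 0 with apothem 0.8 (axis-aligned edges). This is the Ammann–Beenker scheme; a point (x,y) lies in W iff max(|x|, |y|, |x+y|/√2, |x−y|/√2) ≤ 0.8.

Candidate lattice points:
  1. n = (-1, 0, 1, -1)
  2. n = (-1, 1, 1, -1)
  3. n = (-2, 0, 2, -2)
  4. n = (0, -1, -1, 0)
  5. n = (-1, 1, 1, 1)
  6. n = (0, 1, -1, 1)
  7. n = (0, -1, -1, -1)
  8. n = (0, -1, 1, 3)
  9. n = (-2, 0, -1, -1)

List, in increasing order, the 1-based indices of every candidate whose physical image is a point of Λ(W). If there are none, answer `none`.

π⊥(n) = n₀ + n₁ζ³ + n₂ζ⁶ + n₃ζ⁹ where ζ = e^{iπ/4}.
#1 (-1, 0, 1, -1): internal (-1.70711, -1.70711); octagon support 2.41421 vs apothem 0.8 → ∉ W
#2 (-1, 1, 1, -1): internal (-2.41421, -1.00000); octagon support 2.41421 vs apothem 0.8 → ∉ W
#3 (-2, 0, 2, -2): internal (-3.41421, -3.41421); octagon support 4.82843 vs apothem 0.8 → ∉ W
#4 (0, -1, -1, 0): internal (0.70711, 0.29289); octagon support 0.70711 vs apothem 0.8 → ∈ W
#5 (-1, 1, 1, 1): internal (-1.00000, 0.41421); octagon support 1.00000 vs apothem 0.8 → ∉ W
#6 (0, 1, -1, 1): internal (0.00000, 2.41421); octagon support 2.41421 vs apothem 0.8 → ∉ W
#7 (0, -1, -1, -1): internal (0.00000, -0.41421); octagon support 0.41421 vs apothem 0.8 → ∈ W
#8 (0, -1, 1, 3): internal (2.82843, 0.41421); octagon support 2.82843 vs apothem 0.8 → ∉ W
#9 (-2, 0, -1, -1): internal (-2.70711, 0.29289); octagon support 2.70711 vs apothem 0.8 → ∉ W

4, 7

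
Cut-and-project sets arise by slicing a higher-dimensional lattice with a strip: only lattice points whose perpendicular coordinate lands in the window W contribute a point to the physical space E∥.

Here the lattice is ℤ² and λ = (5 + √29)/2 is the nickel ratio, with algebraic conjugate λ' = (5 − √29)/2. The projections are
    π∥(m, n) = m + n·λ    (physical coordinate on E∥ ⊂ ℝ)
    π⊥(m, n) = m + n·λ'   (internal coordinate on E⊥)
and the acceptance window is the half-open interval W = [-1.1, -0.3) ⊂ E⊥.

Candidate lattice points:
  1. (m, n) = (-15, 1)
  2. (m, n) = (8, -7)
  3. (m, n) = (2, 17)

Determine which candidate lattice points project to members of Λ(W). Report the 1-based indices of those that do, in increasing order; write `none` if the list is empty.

Numerically λ ≈ 5.1926 and λ' = −1/λ ≈ -0.1926.
candidate 1: (m,n)=(-15,1) → π∥ = -15+1·λ ≈ -9.8074, π⊥ = -15+1·λ' ≈ -15.1926 ∉ [-1.1, -0.3) ⇒ out
candidate 2: (m,n)=(8,-7) → π∥ = 8-7·λ ≈ -28.3481, π⊥ = 8-7·λ' ≈ 9.3481 ∉ [-1.1, -0.3) ⇒ out
candidate 3: (m,n)=(2,17) → π∥ = 2+17·λ ≈ 90.2739, π⊥ = 2+17·λ' ≈ -1.2739 ∉ [-1.1, -0.3) ⇒ out

none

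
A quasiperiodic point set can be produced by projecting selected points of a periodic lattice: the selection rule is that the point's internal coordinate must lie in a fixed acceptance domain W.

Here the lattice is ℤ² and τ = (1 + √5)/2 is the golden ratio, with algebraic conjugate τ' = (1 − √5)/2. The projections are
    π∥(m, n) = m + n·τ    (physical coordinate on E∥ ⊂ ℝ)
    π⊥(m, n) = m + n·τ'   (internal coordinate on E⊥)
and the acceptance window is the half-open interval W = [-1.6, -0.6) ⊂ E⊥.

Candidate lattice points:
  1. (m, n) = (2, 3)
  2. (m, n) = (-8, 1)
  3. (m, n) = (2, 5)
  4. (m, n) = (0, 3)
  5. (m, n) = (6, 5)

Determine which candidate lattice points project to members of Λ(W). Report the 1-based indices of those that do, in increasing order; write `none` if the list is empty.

Numerically τ ≈ 1.618034 and τ' = −1/τ ≈ -0.618034.
#1 (2,3): internal coord 2 + (3)·τ' = +0.145898; +0.145898 ∉ [-1.6, -0.6) → out
#2 (-8,1): internal coord -8 + (1)·τ' = -8.618034; -8.618034 ∉ [-1.6, -0.6) → out
#3 (2,5): internal coord 2 + (5)·τ' = -1.090170; -1.090170 ∈ [-1.6, -0.6) → IN Λ
#4 (0,3): internal coord 0 + (3)·τ' = -1.854102; -1.854102 ∉ [-1.6, -0.6) → out
#5 (6,5): internal coord 6 + (5)·τ' = +2.909830; +2.909830 ∉ [-1.6, -0.6) → out

3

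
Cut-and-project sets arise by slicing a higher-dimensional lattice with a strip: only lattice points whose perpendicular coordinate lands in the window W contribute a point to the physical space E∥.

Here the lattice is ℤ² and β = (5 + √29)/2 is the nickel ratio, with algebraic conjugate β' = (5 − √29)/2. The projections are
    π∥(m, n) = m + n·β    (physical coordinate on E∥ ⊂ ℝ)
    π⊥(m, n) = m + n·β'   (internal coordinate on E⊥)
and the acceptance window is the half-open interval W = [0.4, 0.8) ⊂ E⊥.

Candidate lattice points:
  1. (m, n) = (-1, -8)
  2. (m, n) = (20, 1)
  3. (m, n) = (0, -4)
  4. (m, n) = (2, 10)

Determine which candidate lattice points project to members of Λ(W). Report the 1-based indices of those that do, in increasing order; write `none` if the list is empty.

β' = (5−√29)/2 ≈ -0.19258.
candidate 1: (m,n)=(-1,-8) → π∥ = -1-8·β ≈ -42.54066, π⊥ = -1-8·β' ≈ 0.54066 ∈ [0.4, 0.8) ⇒ IN Λ
candidate 2: (m,n)=(20,1) → π∥ = 20+1·β ≈ 25.19258, π⊥ = 20+1·β' ≈ 19.80742 ∉ [0.4, 0.8) ⇒ out
candidate 3: (m,n)=(0,-4) → π∥ = 0-4·β ≈ -20.77033, π⊥ = 0-4·β' ≈ 0.77033 ∈ [0.4, 0.8) ⇒ IN Λ
candidate 4: (m,n)=(2,10) → π∥ = 2+10·β ≈ 53.92582, π⊥ = 2+10·β' ≈ 0.07418 ∉ [0.4, 0.8) ⇒ out

1, 3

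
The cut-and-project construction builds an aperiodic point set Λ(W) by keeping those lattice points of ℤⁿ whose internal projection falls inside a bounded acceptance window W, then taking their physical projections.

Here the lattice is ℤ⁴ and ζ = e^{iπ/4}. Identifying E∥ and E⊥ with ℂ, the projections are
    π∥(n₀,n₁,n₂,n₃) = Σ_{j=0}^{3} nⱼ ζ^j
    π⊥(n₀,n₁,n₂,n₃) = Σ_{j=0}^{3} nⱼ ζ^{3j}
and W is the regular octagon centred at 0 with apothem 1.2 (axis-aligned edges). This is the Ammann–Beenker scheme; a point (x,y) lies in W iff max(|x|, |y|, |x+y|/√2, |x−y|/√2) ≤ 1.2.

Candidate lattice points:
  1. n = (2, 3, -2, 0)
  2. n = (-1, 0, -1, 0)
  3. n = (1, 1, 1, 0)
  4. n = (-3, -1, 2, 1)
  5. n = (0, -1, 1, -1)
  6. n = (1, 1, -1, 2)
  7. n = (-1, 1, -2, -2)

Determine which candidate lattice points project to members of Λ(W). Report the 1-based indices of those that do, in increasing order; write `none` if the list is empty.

π⊥(n) = n₀ + n₁ζ³ + n₂ζ⁶ + n₃ζ⁹ where ζ = e^{iπ/4}.
#1 (2, 3, -2, 0): internal (-0.1213, 4.1213); octagon support 4.1213 vs apothem 1.2 → ∉ W
#2 (-1, 0, -1, 0): internal (-1.0000, 1.0000); octagon support 1.4142 vs apothem 1.2 → ∉ W
#3 (1, 1, 1, 0): internal (0.2929, -0.2929); octagon support 0.4142 vs apothem 1.2 → ∈ W
#4 (-3, -1, 2, 1): internal (-1.5858, -2.0000); octagon support 2.5355 vs apothem 1.2 → ∉ W
#5 (0, -1, 1, -1): internal (0.0000, -2.4142); octagon support 2.4142 vs apothem 1.2 → ∉ W
#6 (1, 1, -1, 2): internal (1.7071, 3.1213); octagon support 3.4142 vs apothem 1.2 → ∉ W
#7 (-1, 1, -2, -2): internal (-3.1213, 1.2929); octagon support 3.1213 vs apothem 1.2 → ∉ W

3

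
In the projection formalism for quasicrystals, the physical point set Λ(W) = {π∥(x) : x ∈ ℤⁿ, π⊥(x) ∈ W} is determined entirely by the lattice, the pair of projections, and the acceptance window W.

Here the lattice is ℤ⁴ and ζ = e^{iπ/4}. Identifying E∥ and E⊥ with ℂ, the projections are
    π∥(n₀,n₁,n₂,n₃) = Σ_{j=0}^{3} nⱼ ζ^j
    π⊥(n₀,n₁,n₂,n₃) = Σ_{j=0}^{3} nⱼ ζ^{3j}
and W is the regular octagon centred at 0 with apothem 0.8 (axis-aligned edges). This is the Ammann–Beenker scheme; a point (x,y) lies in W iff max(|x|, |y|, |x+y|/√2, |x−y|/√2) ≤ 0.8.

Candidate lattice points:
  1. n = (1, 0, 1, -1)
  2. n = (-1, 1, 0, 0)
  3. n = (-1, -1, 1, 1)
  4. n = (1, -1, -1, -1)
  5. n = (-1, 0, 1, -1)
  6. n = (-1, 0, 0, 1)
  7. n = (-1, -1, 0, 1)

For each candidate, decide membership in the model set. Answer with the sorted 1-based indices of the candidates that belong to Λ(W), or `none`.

6, 7

Internal map: ζ^{3j} for j=0..3 gives (1,0), (−√2/2,√2/2), (0,−1), (√2/2,√2/2).
#1 (1, 0, 1, -1): internal (0.292893, -1.707107); octagon support 1.707107 vs apothem 0.8 → ∉ W
#2 (-1, 1, 0, 0): internal (-1.707107, 0.707107); octagon support 1.707107 vs apothem 0.8 → ∉ W
#3 (-1, -1, 1, 1): internal (0.414214, -1.000000); octagon support 1.000000 vs apothem 0.8 → ∉ W
#4 (1, -1, -1, -1): internal (1.000000, -0.414214); octagon support 1.000000 vs apothem 0.8 → ∉ W
#5 (-1, 0, 1, -1): internal (-1.707107, -1.707107); octagon support 2.414214 vs apothem 0.8 → ∉ W
#6 (-1, 0, 0, 1): internal (-0.292893, 0.707107); octagon support 0.707107 vs apothem 0.8 → ∈ W
#7 (-1, -1, 0, 1): internal (0.414214, 0.000000); octagon support 0.414214 vs apothem 0.8 → ∈ W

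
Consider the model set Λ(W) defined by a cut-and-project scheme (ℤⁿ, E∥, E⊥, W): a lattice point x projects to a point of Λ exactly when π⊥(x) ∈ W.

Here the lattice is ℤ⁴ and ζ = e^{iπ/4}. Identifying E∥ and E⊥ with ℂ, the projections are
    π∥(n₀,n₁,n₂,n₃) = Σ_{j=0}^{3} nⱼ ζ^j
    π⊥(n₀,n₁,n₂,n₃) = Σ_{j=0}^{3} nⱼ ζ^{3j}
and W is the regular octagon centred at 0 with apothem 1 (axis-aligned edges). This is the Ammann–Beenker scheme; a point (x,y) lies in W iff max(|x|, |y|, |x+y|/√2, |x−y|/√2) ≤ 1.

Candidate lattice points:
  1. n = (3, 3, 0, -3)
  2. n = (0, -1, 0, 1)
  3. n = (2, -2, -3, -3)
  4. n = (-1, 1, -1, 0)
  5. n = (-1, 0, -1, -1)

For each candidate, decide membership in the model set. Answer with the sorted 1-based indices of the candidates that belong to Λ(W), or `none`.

none

π⊥(n) = n₀ + n₁ζ³ + n₂ζ⁶ + n₃ζ⁹ where ζ = e^{iπ/4}.
candidate 1: n = (3, 3, 0, -3) → π⊥ ≈ (-1.24264, +0.00000); max(|x|,|y|,|x±y|/√2) = 1.24264 > 1 ⇒ ∉ W
candidate 2: n = (0, -1, 0, 1) → π⊥ ≈ (+1.41421, +0.00000); max(|x|,|y|,|x±y|/√2) = 1.41421 > 1 ⇒ ∉ W
candidate 3: n = (2, -2, -3, -3) → π⊥ ≈ (+1.29289, -0.53553); max(|x|,|y|,|x±y|/√2) = 1.29289 > 1 ⇒ ∉ W
candidate 4: n = (-1, 1, -1, 0) → π⊥ ≈ (-1.70711, +1.70711); max(|x|,|y|,|x±y|/√2) = 2.41421 > 1 ⇒ ∉ W
candidate 5: n = (-1, 0, -1, -1) → π⊥ ≈ (-1.70711, +0.29289); max(|x|,|y|,|x±y|/√2) = 1.70711 > 1 ⇒ ∉ W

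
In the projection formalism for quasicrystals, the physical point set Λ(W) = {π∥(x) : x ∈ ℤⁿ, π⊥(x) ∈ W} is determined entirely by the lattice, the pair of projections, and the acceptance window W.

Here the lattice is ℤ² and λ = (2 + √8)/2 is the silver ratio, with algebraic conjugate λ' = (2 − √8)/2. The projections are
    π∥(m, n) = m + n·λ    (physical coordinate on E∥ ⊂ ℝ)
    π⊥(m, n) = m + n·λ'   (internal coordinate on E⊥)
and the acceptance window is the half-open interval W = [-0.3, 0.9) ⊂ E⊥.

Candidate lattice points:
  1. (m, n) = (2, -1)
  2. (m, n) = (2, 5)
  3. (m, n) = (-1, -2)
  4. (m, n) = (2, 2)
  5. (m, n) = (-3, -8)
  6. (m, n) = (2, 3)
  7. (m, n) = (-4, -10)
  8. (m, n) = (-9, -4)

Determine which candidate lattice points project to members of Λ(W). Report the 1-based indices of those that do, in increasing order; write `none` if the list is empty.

2, 3, 5, 6, 7

Compute λ' = (2−√8)/2 = -0.4142, so π⊥(m,n) = m -0.4142·n.
#1 (2,-1): internal coord 2 + (-1)·λ' = +2.4142; +2.4142 ∉ [-0.3, 0.9) → out
#2 (2,5): internal coord 2 + (5)·λ' = -0.0711; -0.0711 ∈ [-0.3, 0.9) → IN Λ
#3 (-1,-2): internal coord -1 + (-2)·λ' = -0.1716; -0.1716 ∈ [-0.3, 0.9) → IN Λ
#4 (2,2): internal coord 2 + (2)·λ' = +1.1716; +1.1716 ∉ [-0.3, 0.9) → out
#5 (-3,-8): internal coord -3 + (-8)·λ' = +0.3137; +0.3137 ∈ [-0.3, 0.9) → IN Λ
#6 (2,3): internal coord 2 + (3)·λ' = +0.7574; +0.7574 ∈ [-0.3, 0.9) → IN Λ
#7 (-4,-10): internal coord -4 + (-10)·λ' = +0.1421; +0.1421 ∈ [-0.3, 0.9) → IN Λ
#8 (-9,-4): internal coord -9 + (-4)·λ' = -7.3431; -7.3431 ∉ [-0.3, 0.9) → out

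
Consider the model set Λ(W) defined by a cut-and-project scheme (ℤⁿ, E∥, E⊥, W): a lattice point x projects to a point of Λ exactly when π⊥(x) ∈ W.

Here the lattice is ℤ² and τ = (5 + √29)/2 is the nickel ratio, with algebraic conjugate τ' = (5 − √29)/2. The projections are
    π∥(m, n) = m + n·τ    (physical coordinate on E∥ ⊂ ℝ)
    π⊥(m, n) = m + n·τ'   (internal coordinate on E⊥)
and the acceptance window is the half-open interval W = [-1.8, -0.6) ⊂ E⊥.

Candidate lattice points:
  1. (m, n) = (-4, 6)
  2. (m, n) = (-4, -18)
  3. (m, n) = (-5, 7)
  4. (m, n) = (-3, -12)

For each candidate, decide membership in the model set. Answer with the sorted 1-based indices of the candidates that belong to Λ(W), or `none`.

4

Numerically τ ≈ 5.1926 and τ' = −1/τ ≈ -0.1926.
[1] lift (-4,6): star map gives -5.1555; window check -1.8 ≤ -5.1555 < -0.6 is false → out
[2] lift (-4,-18): star map gives -0.5335; window check -1.8 ≤ -0.5335 < -0.6 is false → out
[3] lift (-5,7): star map gives -6.3481; window check -1.8 ≤ -6.3481 < -0.6 is false → out
[4] lift (-3,-12): star map gives -0.6890; window check -1.8 ≤ -0.6890 < -0.6 is true → IN Λ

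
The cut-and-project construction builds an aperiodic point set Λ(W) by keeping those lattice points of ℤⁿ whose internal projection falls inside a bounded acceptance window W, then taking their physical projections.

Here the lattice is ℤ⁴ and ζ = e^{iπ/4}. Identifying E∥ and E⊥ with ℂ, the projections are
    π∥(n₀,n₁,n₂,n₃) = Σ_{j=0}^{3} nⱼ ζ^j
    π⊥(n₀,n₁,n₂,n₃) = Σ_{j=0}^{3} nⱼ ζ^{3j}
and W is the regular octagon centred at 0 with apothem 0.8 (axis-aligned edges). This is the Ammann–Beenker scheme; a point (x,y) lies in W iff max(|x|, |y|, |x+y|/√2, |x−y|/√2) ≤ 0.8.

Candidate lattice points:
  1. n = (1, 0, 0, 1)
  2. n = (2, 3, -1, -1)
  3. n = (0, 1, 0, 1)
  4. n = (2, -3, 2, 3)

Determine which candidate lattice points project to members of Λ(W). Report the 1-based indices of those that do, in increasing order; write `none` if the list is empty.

none

Internal map: ζ^{3j} for j=0..3 gives (1,0), (−√2/2,√2/2), (0,−1), (√2/2,√2/2).
candidate 1: n = (1, 0, 0, 1) → π⊥ ≈ (+1.707107, +0.707107); max(|x|,|y|,|x±y|/√2) = 1.707107 > 0.8 ⇒ ∉ W
candidate 2: n = (2, 3, -1, -1) → π⊥ ≈ (-0.828427, +2.414214); max(|x|,|y|,|x±y|/√2) = 2.414214 > 0.8 ⇒ ∉ W
candidate 3: n = (0, 1, 0, 1) → π⊥ ≈ (+0.000000, +1.414214); max(|x|,|y|,|x±y|/√2) = 1.414214 > 0.8 ⇒ ∉ W
candidate 4: n = (2, -3, 2, 3) → π⊥ ≈ (+6.242641, -2.000000); max(|x|,|y|,|x±y|/√2) = 6.242641 > 0.8 ⇒ ∉ W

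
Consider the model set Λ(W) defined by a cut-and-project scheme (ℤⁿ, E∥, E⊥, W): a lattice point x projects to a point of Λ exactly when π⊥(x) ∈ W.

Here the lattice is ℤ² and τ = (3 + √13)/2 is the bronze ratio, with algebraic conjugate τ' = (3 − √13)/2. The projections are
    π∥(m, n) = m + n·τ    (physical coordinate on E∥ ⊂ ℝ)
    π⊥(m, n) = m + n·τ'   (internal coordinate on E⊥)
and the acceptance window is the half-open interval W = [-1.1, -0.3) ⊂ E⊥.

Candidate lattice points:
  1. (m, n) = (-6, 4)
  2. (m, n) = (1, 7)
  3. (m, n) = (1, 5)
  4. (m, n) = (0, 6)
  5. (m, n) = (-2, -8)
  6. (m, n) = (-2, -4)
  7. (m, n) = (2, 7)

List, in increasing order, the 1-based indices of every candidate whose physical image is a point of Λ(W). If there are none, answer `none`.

τ' = (3−√13)/2 ≈ -0.30278.
#1 (-6,4): internal coord -6 + (4)·τ' = -7.21110; -7.21110 ∉ [-1.1, -0.3) → out
#2 (1,7): internal coord 1 + (7)·τ' = -1.11943; -1.11943 ∉ [-1.1, -0.3) → out
#3 (1,5): internal coord 1 + (5)·τ' = -0.51388; -0.51388 ∈ [-1.1, -0.3) → IN Λ
#4 (0,6): internal coord 0 + (6)·τ' = -1.81665; -1.81665 ∉ [-1.1, -0.3) → out
#5 (-2,-8): internal coord -2 + (-8)·τ' = +0.42221; +0.42221 ∉ [-1.1, -0.3) → out
#6 (-2,-4): internal coord -2 + (-4)·τ' = -0.78890; -0.78890 ∈ [-1.1, -0.3) → IN Λ
#7 (2,7): internal coord 2 + (7)·τ' = -0.11943; -0.11943 ∉ [-1.1, -0.3) → out

3, 6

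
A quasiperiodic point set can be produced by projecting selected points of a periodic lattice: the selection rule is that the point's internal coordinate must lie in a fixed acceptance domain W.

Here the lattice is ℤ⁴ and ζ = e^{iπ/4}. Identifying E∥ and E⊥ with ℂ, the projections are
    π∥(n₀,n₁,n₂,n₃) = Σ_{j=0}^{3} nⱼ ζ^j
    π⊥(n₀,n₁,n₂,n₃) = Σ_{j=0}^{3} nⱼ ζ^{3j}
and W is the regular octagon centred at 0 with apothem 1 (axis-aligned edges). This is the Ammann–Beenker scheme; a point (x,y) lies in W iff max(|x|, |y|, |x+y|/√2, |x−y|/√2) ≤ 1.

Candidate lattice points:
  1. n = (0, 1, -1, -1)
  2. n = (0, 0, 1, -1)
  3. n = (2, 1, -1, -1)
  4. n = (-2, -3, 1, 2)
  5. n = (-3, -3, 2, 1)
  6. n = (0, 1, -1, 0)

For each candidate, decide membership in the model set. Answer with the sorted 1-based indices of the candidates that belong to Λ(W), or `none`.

none

With ζ = e^{iπ/4} the internal vectors are ζ^0,ζ^3,ζ^6,ζ^9.
candidate 1: n = (0, 1, -1, -1) → π⊥ ≈ (-1.4142, +1.0000); max(|x|,|y|,|x±y|/√2) = 1.7071 > 1 ⇒ ∉ W
candidate 2: n = (0, 0, 1, -1) → π⊥ ≈ (-0.7071, -1.7071); max(|x|,|y|,|x±y|/√2) = 1.7071 > 1 ⇒ ∉ W
candidate 3: n = (2, 1, -1, -1) → π⊥ ≈ (+0.5858, +1.0000); max(|x|,|y|,|x±y|/√2) = 1.1213 > 1 ⇒ ∉ W
candidate 4: n = (-2, -3, 1, 2) → π⊥ ≈ (+1.5355, -1.7071); max(|x|,|y|,|x±y|/√2) = 2.2929 > 1 ⇒ ∉ W
candidate 5: n = (-3, -3, 2, 1) → π⊥ ≈ (-0.1716, -3.4142); max(|x|,|y|,|x±y|/√2) = 3.4142 > 1 ⇒ ∉ W
candidate 6: n = (0, 1, -1, 0) → π⊥ ≈ (-0.7071, +1.7071); max(|x|,|y|,|x±y|/√2) = 1.7071 > 1 ⇒ ∉ W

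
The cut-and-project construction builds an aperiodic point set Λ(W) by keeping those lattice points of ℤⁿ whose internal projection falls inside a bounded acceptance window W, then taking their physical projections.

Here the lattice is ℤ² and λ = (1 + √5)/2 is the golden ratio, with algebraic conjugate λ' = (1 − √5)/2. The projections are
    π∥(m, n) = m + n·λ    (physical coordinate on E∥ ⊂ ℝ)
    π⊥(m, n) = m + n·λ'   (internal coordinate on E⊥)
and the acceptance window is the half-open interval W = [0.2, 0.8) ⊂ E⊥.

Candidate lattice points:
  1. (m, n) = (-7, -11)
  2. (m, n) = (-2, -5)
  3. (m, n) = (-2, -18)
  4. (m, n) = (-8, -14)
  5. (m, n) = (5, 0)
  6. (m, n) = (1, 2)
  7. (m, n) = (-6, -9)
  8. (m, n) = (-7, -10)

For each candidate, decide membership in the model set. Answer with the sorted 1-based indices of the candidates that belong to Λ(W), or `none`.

Compute λ' = (1−√5)/2 = -0.61803, so π⊥(m,n) = m -0.61803·n.
#1 (-7,-11): internal coord -7 + (-11)·λ' = -0.20163; -0.20163 ∉ [0.2, 0.8) → out
#2 (-2,-5): internal coord -2 + (-5)·λ' = +1.09017; +1.09017 ∉ [0.2, 0.8) → out
#3 (-2,-18): internal coord -2 + (-18)·λ' = +9.12461; +9.12461 ∉ [0.2, 0.8) → out
#4 (-8,-14): internal coord -8 + (-14)·λ' = +0.65248; +0.65248 ∈ [0.2, 0.8) → IN Λ
#5 (5,0): internal coord 5 + (0)·λ' = +5.00000; +5.00000 ∉ [0.2, 0.8) → out
#6 (1,2): internal coord 1 + (2)·λ' = -0.23607; -0.23607 ∉ [0.2, 0.8) → out
#7 (-6,-9): internal coord -6 + (-9)·λ' = -0.43769; -0.43769 ∉ [0.2, 0.8) → out
#8 (-7,-10): internal coord -7 + (-10)·λ' = -0.81966; -0.81966 ∉ [0.2, 0.8) → out

4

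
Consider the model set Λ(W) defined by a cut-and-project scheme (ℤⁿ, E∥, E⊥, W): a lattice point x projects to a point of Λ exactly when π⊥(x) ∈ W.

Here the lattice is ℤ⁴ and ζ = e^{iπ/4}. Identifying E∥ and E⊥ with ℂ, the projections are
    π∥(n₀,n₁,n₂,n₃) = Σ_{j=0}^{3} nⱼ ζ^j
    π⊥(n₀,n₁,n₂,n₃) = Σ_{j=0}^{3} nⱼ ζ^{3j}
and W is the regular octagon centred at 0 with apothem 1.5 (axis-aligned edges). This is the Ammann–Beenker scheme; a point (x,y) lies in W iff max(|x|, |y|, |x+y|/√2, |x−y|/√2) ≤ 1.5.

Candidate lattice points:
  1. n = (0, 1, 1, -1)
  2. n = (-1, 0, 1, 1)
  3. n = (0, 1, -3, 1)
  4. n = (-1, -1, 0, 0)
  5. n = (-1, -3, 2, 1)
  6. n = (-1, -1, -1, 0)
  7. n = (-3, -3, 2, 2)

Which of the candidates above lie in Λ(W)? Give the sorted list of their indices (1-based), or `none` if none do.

2, 4, 6

Internal map: ζ^{3j} for j=0..3 gives (1,0), (−√2/2,√2/2), (0,−1), (√2/2,√2/2).
candidate 1: n = (0, 1, 1, -1) → π⊥ ≈ (-1.4142, -1.0000); max(|x|,|y|,|x±y|/√2) = 1.7071 > 1.5 ⇒ ∉ W
candidate 2: n = (-1, 0, 1, 1) → π⊥ ≈ (-0.2929, -0.2929); max(|x|,|y|,|x±y|/√2) = 0.4142 ≤ 1.5 ⇒ ∈ W
candidate 3: n = (0, 1, -3, 1) → π⊥ ≈ (+0.0000, +4.4142); max(|x|,|y|,|x±y|/√2) = 4.4142 > 1.5 ⇒ ∉ W
candidate 4: n = (-1, -1, 0, 0) → π⊥ ≈ (-0.2929, -0.7071); max(|x|,|y|,|x±y|/√2) = 0.7071 ≤ 1.5 ⇒ ∈ W
candidate 5: n = (-1, -3, 2, 1) → π⊥ ≈ (+1.8284, -3.4142); max(|x|,|y|,|x±y|/√2) = 3.7071 > 1.5 ⇒ ∉ W
candidate 6: n = (-1, -1, -1, 0) → π⊥ ≈ (-0.2929, +0.2929); max(|x|,|y|,|x±y|/√2) = 0.4142 ≤ 1.5 ⇒ ∈ W
candidate 7: n = (-3, -3, 2, 2) → π⊥ ≈ (+0.5355, -2.7071); max(|x|,|y|,|x±y|/√2) = 2.7071 > 1.5 ⇒ ∉ W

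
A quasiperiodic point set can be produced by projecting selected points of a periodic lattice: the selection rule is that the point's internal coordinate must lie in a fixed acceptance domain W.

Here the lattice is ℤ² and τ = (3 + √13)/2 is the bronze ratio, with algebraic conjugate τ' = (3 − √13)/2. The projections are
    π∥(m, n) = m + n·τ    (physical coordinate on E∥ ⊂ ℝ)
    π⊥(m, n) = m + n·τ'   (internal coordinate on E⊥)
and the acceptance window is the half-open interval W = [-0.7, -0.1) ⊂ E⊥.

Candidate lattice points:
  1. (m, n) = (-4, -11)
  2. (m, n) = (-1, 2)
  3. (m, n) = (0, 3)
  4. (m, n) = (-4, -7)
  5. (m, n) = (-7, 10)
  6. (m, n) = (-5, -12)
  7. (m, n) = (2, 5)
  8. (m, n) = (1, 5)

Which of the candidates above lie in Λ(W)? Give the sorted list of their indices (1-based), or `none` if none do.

τ' = (3−√13)/2 ≈ -0.3028.
candidate 1: (m,n)=(-4,-11) → π∥ = -4-11·τ ≈ -40.3305, π⊥ = -4-11·τ' ≈ -0.6695 ∈ [-0.7, -0.1) ⇒ IN Λ
candidate 2: (m,n)=(-1,2) → π∥ = -1+2·τ ≈ 5.6056, π⊥ = -1+2·τ' ≈ -1.6056 ∉ [-0.7, -0.1) ⇒ out
candidate 3: (m,n)=(0,3) → π∥ = 0+3·τ ≈ 9.9083, π⊥ = 0+3·τ' ≈ -0.9083 ∉ [-0.7, -0.1) ⇒ out
candidate 4: (m,n)=(-4,-7) → π∥ = -4-7·τ ≈ -27.1194, π⊥ = -4-7·τ' ≈ -1.8806 ∉ [-0.7, -0.1) ⇒ out
candidate 5: (m,n)=(-7,10) → π∥ = -7+10·τ ≈ 26.0278, π⊥ = -7+10·τ' ≈ -10.0278 ∉ [-0.7, -0.1) ⇒ out
candidate 6: (m,n)=(-5,-12) → π∥ = -5-12·τ ≈ -44.6333, π⊥ = -5-12·τ' ≈ -1.3667 ∉ [-0.7, -0.1) ⇒ out
candidate 7: (m,n)=(2,5) → π∥ = 2+5·τ ≈ 18.5139, π⊥ = 2+5·τ' ≈ 0.4861 ∉ [-0.7, -0.1) ⇒ out
candidate 8: (m,n)=(1,5) → π∥ = 1+5·τ ≈ 17.5139, π⊥ = 1+5·τ' ≈ -0.5139 ∈ [-0.7, -0.1) ⇒ IN Λ

1, 8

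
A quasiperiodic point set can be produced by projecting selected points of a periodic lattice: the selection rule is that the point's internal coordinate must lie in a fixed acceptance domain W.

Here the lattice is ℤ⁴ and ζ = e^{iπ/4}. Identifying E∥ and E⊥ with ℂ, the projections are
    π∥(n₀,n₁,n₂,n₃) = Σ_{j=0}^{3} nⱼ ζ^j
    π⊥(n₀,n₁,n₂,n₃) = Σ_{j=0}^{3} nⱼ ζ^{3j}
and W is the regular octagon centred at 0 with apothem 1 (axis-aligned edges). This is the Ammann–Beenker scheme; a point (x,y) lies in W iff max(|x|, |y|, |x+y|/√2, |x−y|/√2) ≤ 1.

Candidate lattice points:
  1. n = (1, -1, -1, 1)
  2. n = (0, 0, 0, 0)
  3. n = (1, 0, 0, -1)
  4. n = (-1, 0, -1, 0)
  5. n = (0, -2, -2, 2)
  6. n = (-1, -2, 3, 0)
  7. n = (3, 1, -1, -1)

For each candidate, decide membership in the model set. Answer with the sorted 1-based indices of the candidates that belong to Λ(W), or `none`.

With ζ = e^{iπ/4} the internal vectors are ζ^0,ζ^3,ζ^6,ζ^9.
candidate 1: n = (1, -1, -1, 1) → π⊥ ≈ (+2.414214, +1.000000); max(|x|,|y|,|x±y|/√2) = 2.414214 > 1 ⇒ ∉ W
candidate 2: n = (0, 0, 0, 0) → π⊥ ≈ (+0.000000, +0.000000); max(|x|,|y|,|x±y|/√2) = 0.000000 ≤ 1 ⇒ ∈ W
candidate 3: n = (1, 0, 0, -1) → π⊥ ≈ (+0.292893, -0.707107); max(|x|,|y|,|x±y|/√2) = 0.707107 ≤ 1 ⇒ ∈ W
candidate 4: n = (-1, 0, -1, 0) → π⊥ ≈ (-1.000000, +1.000000); max(|x|,|y|,|x±y|/√2) = 1.414214 > 1 ⇒ ∉ W
candidate 5: n = (0, -2, -2, 2) → π⊥ ≈ (+2.828427, +2.000000); max(|x|,|y|,|x±y|/√2) = 3.414214 > 1 ⇒ ∉ W
candidate 6: n = (-1, -2, 3, 0) → π⊥ ≈ (+0.414214, -4.414214); max(|x|,|y|,|x±y|/√2) = 4.414214 > 1 ⇒ ∉ W
candidate 7: n = (3, 1, -1, -1) → π⊥ ≈ (+1.585786, +1.000000); max(|x|,|y|,|x±y|/√2) = 1.828427 > 1 ⇒ ∉ W

2, 3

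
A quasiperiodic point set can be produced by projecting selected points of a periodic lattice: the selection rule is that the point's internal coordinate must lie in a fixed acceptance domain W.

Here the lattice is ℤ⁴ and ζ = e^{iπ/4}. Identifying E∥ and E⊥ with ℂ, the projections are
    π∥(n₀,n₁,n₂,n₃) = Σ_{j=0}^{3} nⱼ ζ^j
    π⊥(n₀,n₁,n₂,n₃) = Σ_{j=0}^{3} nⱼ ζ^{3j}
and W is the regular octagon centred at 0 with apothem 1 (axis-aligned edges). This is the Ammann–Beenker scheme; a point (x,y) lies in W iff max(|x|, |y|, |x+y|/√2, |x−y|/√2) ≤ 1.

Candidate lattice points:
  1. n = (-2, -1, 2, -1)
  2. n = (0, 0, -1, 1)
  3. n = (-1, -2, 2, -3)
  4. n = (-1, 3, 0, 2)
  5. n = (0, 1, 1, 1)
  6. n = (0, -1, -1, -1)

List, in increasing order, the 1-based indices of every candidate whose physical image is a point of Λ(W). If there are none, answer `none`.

5, 6

π⊥(n) = n₀ + n₁ζ³ + n₂ζ⁶ + n₃ζ⁹ where ζ = e^{iπ/4}.
candidate 1: n = (-2, -1, 2, -1) → π⊥ ≈ (-2.0000, -3.4142); max(|x|,|y|,|x±y|/√2) = 3.8284 > 1 ⇒ ∉ W
candidate 2: n = (0, 0, -1, 1) → π⊥ ≈ (+0.7071, +1.7071); max(|x|,|y|,|x±y|/√2) = 1.7071 > 1 ⇒ ∉ W
candidate 3: n = (-1, -2, 2, -3) → π⊥ ≈ (-1.7071, -5.5355); max(|x|,|y|,|x±y|/√2) = 5.5355 > 1 ⇒ ∉ W
candidate 4: n = (-1, 3, 0, 2) → π⊥ ≈ (-1.7071, +3.5355); max(|x|,|y|,|x±y|/√2) = 3.7071 > 1 ⇒ ∉ W
candidate 5: n = (0, 1, 1, 1) → π⊥ ≈ (+0.0000, +0.4142); max(|x|,|y|,|x±y|/√2) = 0.4142 ≤ 1 ⇒ ∈ W
candidate 6: n = (0, -1, -1, -1) → π⊥ ≈ (+0.0000, -0.4142); max(|x|,|y|,|x±y|/√2) = 0.4142 ≤ 1 ⇒ ∈ W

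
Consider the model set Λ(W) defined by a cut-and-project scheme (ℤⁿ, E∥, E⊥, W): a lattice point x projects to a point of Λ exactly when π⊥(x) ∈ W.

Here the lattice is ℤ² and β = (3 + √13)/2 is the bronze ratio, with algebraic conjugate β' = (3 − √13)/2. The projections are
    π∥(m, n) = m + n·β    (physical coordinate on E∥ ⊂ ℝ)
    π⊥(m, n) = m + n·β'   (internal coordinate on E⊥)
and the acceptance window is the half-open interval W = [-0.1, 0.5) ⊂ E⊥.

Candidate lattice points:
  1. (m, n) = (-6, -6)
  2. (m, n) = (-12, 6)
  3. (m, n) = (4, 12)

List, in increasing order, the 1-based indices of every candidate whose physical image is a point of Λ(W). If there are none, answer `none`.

3

Compute β' = (3−√13)/2 = -0.30278, so π⊥(m,n) = m -0.30278·n.
#1 (-6,-6): internal coord -6 + (-6)·β' = -4.18335; -4.18335 ∉ [-0.1, 0.5) → out
#2 (-12,6): internal coord -12 + (6)·β' = -13.81665; -13.81665 ∉ [-0.1, 0.5) → out
#3 (4,12): internal coord 4 + (12)·β' = +0.36669; +0.36669 ∈ [-0.1, 0.5) → IN Λ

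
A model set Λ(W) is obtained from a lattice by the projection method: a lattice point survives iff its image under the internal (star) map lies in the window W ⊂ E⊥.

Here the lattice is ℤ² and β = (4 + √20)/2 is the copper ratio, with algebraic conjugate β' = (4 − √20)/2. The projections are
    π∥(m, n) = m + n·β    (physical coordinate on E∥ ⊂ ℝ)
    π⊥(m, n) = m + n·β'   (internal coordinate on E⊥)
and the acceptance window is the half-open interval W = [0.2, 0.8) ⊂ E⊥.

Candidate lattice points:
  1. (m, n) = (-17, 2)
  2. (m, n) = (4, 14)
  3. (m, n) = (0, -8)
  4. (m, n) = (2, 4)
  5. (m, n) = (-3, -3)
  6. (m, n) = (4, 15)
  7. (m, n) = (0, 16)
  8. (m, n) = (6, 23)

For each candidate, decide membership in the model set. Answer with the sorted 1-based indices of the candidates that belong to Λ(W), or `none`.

Numerically β ≈ 4.236068 and β' = −1/β ≈ -0.236068.
#1 (-17,2): internal coord -17 + (2)·β' = -17.472136; -17.472136 ∉ [0.2, 0.8) → out
#2 (4,14): internal coord 4 + (14)·β' = +0.695048; +0.695048 ∈ [0.2, 0.8) → IN Λ
#3 (0,-8): internal coord 0 + (-8)·β' = +1.888544; +1.888544 ∉ [0.2, 0.8) → out
#4 (2,4): internal coord 2 + (4)·β' = +1.055728; +1.055728 ∉ [0.2, 0.8) → out
#5 (-3,-3): internal coord -3 + (-3)·β' = -2.291796; -2.291796 ∉ [0.2, 0.8) → out
#6 (4,15): internal coord 4 + (15)·β' = +0.458980; +0.458980 ∈ [0.2, 0.8) → IN Λ
#7 (0,16): internal coord 0 + (16)·β' = -3.777088; -3.777088 ∉ [0.2, 0.8) → out
#8 (6,23): internal coord 6 + (23)·β' = +0.570437; +0.570437 ∈ [0.2, 0.8) → IN Λ

2, 6, 8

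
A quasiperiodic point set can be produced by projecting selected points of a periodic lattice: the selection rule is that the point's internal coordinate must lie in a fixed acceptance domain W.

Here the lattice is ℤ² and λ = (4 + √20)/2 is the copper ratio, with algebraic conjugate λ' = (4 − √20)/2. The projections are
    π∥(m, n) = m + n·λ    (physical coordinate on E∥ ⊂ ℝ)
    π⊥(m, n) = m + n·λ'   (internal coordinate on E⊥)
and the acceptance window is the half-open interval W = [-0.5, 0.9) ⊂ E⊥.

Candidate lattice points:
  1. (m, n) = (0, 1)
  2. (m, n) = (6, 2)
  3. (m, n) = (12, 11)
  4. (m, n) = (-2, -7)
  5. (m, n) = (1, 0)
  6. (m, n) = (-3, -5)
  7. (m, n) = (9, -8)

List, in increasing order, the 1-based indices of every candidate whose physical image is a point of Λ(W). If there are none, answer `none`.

Numerically λ ≈ 4.23607 and λ' = −1/λ ≈ -0.23607.
#1 (0,1): internal coord 0 + (1)·λ' = -0.23607; -0.23607 ∈ [-0.5, 0.9) → IN Λ
#2 (6,2): internal coord 6 + (2)·λ' = +5.52786; +5.52786 ∉ [-0.5, 0.9) → out
#3 (12,11): internal coord 12 + (11)·λ' = +9.40325; +9.40325 ∉ [-0.5, 0.9) → out
#4 (-2,-7): internal coord -2 + (-7)·λ' = -0.34752; -0.34752 ∈ [-0.5, 0.9) → IN Λ
#5 (1,0): internal coord 1 + (0)·λ' = +1.00000; +1.00000 ∉ [-0.5, 0.9) → out
#6 (-3,-5): internal coord -3 + (-5)·λ' = -1.81966; -1.81966 ∉ [-0.5, 0.9) → out
#7 (9,-8): internal coord 9 + (-8)·λ' = +10.88854; +10.88854 ∉ [-0.5, 0.9) → out

1, 4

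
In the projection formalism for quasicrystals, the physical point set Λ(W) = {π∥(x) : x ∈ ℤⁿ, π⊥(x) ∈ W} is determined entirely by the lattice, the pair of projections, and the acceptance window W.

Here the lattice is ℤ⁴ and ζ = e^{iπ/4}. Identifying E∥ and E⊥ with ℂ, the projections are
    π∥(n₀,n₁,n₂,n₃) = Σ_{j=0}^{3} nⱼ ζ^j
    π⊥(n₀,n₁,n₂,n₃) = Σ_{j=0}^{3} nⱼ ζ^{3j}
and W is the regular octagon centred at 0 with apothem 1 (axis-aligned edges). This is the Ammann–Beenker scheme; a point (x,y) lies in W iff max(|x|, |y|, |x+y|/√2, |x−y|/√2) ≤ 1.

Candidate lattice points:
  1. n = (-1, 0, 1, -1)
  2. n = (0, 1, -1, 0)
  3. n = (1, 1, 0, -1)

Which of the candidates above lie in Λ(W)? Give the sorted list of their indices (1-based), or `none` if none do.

Internal map: ζ^{3j} for j=0..3 gives (1,0), (−√2/2,√2/2), (0,−1), (√2/2,√2/2).
#1 (-1, 0, 1, -1): internal (-1.7071, -1.7071); octagon support 2.4142 vs apothem 1 → ∉ W
#2 (0, 1, -1, 0): internal (-0.7071, 1.7071); octagon support 1.7071 vs apothem 1 → ∉ W
#3 (1, 1, 0, -1): internal (-0.4142, 0.0000); octagon support 0.4142 vs apothem 1 → ∈ W

3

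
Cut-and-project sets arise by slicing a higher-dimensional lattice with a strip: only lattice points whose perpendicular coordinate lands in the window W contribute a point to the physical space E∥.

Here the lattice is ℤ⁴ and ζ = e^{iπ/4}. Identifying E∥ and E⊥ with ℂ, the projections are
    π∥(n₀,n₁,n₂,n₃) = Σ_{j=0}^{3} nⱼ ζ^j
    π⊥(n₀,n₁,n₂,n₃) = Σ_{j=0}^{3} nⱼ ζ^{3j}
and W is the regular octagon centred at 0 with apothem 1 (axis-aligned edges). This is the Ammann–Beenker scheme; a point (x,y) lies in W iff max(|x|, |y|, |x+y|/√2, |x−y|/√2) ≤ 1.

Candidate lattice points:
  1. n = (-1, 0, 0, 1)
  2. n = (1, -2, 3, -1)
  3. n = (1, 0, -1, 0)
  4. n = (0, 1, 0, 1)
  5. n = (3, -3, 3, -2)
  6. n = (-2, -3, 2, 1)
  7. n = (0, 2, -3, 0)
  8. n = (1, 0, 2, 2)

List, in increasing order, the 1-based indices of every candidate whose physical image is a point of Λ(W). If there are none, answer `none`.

1

With ζ = e^{iπ/4} the internal vectors are ζ^0,ζ^3,ζ^6,ζ^9.
#1 (-1, 0, 0, 1): internal (-0.29289, 0.70711); octagon support 0.70711 vs apothem 1 → ∈ W
#2 (1, -2, 3, -1): internal (1.70711, -5.12132); octagon support 5.12132 vs apothem 1 → ∉ W
#3 (1, 0, -1, 0): internal (1.00000, 1.00000); octagon support 1.41421 vs apothem 1 → ∉ W
#4 (0, 1, 0, 1): internal (0.00000, 1.41421); octagon support 1.41421 vs apothem 1 → ∉ W
#5 (3, -3, 3, -2): internal (3.70711, -6.53553); octagon support 7.24264 vs apothem 1 → ∉ W
#6 (-2, -3, 2, 1): internal (0.82843, -3.41421); octagon support 3.41421 vs apothem 1 → ∉ W
#7 (0, 2, -3, 0): internal (-1.41421, 4.41421); octagon support 4.41421 vs apothem 1 → ∉ W
#8 (1, 0, 2, 2): internal (2.41421, -0.58579); octagon support 2.41421 vs apothem 1 → ∉ W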